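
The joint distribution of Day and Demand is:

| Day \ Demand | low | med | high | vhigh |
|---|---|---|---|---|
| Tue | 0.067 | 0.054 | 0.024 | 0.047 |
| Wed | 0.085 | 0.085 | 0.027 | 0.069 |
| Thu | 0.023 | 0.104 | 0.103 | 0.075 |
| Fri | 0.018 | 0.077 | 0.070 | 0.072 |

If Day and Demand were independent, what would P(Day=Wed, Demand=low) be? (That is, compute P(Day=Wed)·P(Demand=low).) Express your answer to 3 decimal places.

0.051

P(Day=Wed) = 0.085 + 0.085 + 0.027 + 0.069 = 0.266.
P(Demand=low) = 0.067 + 0.085 + 0.023 + 0.018 = 0.193.
Product: 0.266 × 0.193 = 0.051.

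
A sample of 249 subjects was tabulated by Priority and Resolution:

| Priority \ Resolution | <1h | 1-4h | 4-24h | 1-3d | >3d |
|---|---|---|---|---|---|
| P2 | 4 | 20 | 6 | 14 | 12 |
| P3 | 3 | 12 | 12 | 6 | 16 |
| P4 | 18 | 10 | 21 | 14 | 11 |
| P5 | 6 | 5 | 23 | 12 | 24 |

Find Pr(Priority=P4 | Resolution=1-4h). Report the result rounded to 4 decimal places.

0.2128

Total with Resolution=1-4h: 20 + 12 + 10 + 5 = 47.
P(Priority=P4 | Resolution=1-4h) = 10/47 = 0.2128.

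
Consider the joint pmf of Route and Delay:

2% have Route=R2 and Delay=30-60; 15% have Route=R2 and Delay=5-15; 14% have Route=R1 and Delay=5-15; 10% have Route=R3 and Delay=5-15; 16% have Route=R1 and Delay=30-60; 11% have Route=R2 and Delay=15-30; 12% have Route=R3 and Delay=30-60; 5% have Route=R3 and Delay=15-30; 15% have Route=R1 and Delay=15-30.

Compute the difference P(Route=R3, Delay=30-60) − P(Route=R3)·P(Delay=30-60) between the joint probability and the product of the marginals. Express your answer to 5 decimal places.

0.03900

P(Route=R3) = 0.10 + 0.05 + 0.12 = 0.27.
P(Delay=30-60) = 0.16 + 0.02 + 0.12 = 0.30.
P(Route=R3, Delay=30-60) − P(Route=R3)P(Delay=30-60) = 0.12 − 0.27×0.30 = 0.03900.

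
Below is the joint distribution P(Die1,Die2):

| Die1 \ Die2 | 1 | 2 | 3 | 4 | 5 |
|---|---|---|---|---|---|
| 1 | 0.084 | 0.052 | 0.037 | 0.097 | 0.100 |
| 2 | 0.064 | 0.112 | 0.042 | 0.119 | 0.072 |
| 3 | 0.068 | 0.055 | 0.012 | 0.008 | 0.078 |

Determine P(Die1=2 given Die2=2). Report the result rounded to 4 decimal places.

0.5114

P(Die2=2) = 0.052 + 0.112 + 0.055 = 0.219.
P(Die1=2 | Die2=2) = 0.112/0.219 = 0.5114.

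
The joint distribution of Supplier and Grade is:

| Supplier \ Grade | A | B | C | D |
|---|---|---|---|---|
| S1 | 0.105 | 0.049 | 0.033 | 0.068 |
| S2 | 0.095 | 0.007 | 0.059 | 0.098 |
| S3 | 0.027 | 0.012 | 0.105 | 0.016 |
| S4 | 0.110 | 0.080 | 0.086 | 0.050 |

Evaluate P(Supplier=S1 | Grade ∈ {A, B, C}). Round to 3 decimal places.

0.243

P(Grade=A) = 0.105 + 0.095 + 0.027 + 0.110 = 0.337.
P(Grade=B) = 0.049 + 0.007 + 0.012 + 0.080 = 0.148.
P(Grade=C) = 0.033 + 0.059 + 0.105 + 0.086 = 0.283.
P(Grade ∈ {A, B, C}) = 0.337 + 0.148 + 0.283 = 0.768; P(Supplier=S1, Grade ∈ {A, B, C}) = 0.105 + 0.049 + 0.033 = 0.187.
P(Supplier=S1 | Grade ∈ {A, B, C}) = 0.187/0.768 = 0.243.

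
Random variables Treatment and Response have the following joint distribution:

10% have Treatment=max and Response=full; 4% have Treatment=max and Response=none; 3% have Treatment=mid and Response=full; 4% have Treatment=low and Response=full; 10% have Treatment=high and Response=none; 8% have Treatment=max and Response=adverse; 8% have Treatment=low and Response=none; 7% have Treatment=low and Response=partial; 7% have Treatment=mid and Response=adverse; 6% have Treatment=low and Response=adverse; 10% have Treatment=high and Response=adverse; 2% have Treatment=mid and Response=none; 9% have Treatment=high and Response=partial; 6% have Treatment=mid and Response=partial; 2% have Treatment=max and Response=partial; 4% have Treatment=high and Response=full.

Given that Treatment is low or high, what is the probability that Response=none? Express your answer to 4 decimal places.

0.3103

P(Treatment=low) = 0.08 + 0.07 + 0.04 + 0.06 = 0.25.
P(Treatment=high) = 0.10 + 0.09 + 0.04 + 0.10 = 0.33.
P(Treatment ∈ {low, high}) = 0.25 + 0.33 = 0.58; P(Response=none, Treatment ∈ {low, high}) = 0.08 + 0.10 = 0.18.
P(Response=none | Treatment ∈ {low, high}) = 0.18/0.58 = 0.3103.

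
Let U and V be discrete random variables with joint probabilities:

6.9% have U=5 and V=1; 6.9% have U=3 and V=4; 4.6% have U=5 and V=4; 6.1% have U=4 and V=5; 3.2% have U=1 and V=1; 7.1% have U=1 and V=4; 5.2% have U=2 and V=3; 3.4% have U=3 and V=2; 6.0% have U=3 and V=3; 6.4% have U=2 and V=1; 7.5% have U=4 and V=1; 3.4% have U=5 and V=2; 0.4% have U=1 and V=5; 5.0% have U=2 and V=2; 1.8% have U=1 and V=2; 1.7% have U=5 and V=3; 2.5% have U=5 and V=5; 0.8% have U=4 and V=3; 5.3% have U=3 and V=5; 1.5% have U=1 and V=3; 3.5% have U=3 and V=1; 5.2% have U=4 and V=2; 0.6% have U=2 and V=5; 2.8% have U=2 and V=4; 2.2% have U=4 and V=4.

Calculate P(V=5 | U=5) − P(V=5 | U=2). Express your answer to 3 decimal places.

P(U=5) = 0.069 + 0.034 + 0.017 + 0.046 + 0.025 = 0.191; P(V=5 | U=5) = 0.025/0.191 = 0.1309.
P(U=2) = 0.064 + 0.050 + 0.052 + 0.028 + 0.006 = 0.200; P(V=5 | U=2) = 0.006/0.200 = 0.0300.
Difference = 0.101.

0.101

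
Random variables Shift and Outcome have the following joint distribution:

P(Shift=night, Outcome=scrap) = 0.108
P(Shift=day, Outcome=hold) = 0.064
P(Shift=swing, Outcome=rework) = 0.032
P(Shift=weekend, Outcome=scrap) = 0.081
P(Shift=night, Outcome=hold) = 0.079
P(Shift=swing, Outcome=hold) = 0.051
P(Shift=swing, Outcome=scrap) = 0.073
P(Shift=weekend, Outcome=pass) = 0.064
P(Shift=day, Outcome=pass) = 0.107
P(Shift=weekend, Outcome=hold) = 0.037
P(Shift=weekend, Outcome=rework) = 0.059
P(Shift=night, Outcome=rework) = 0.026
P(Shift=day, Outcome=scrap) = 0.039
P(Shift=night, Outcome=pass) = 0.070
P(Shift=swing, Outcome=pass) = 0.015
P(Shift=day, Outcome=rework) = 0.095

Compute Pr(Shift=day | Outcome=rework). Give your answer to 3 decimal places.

P(Outcome=rework) = 0.095 + 0.032 + 0.026 + 0.059 = 0.212.
P(Shift=day | Outcome=rework) = 0.095/0.212 = 0.448.

0.448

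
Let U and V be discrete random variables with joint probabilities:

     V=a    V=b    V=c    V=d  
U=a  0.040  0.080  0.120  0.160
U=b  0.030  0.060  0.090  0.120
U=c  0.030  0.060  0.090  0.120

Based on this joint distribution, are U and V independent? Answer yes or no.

yes

Every cell satisfies P(U,V) = P(U)·P(V). For instance P(U=c) = 0.300, P(V=c) = 0.300, and 0.300×0.300 = 0.090 matches the joint entry. So U and V are independent.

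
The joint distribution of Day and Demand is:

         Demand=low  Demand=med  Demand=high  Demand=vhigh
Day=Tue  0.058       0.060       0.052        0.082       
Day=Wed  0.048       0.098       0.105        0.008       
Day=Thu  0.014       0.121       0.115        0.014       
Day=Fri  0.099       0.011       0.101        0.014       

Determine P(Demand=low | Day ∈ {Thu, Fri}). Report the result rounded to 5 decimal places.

0.23108

P(Day=Thu) = 0.014 + 0.121 + 0.115 + 0.014 = 0.264.
P(Day=Fri) = 0.099 + 0.011 + 0.101 + 0.014 = 0.225.
P(Day ∈ {Thu, Fri}) = 0.264 + 0.225 = 0.489; P(Demand=low, Day ∈ {Thu, Fri}) = 0.014 + 0.099 = 0.113.
P(Demand=low | Day ∈ {Thu, Fri}) = 0.113/0.489 = 0.23108.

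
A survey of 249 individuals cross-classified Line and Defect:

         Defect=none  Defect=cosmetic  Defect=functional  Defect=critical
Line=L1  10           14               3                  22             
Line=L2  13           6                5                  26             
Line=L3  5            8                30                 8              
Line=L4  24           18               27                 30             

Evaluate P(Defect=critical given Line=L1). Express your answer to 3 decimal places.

Total with Line=L1: 10 + 14 + 3 + 22 = 49.
P(Defect=critical | Line=L1) = 22/49 = 0.449.

0.449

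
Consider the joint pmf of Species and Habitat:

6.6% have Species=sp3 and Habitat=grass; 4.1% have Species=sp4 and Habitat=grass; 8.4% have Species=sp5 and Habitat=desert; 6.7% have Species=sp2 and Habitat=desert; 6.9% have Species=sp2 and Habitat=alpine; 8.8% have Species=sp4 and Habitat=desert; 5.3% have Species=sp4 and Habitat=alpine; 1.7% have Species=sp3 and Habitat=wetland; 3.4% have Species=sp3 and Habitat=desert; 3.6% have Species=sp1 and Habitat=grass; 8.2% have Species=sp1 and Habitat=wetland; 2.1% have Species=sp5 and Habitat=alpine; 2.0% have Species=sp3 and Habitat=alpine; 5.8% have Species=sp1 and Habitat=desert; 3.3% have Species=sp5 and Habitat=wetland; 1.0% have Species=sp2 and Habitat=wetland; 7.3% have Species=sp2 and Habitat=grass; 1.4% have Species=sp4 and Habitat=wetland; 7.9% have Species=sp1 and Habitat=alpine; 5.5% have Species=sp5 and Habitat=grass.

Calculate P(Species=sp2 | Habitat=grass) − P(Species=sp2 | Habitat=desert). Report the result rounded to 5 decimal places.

0.06696

P(Habitat=grass) = 0.036 + 0.073 + 0.066 + 0.041 + 0.055 = 0.271; P(Species=sp2 | Habitat=grass) = 0.073/0.271 = 0.269373.
P(Habitat=desert) = 0.058 + 0.067 + 0.034 + 0.088 + 0.084 = 0.331; P(Species=sp2 | Habitat=desert) = 0.067/0.331 = 0.202417.
Difference = 0.06696.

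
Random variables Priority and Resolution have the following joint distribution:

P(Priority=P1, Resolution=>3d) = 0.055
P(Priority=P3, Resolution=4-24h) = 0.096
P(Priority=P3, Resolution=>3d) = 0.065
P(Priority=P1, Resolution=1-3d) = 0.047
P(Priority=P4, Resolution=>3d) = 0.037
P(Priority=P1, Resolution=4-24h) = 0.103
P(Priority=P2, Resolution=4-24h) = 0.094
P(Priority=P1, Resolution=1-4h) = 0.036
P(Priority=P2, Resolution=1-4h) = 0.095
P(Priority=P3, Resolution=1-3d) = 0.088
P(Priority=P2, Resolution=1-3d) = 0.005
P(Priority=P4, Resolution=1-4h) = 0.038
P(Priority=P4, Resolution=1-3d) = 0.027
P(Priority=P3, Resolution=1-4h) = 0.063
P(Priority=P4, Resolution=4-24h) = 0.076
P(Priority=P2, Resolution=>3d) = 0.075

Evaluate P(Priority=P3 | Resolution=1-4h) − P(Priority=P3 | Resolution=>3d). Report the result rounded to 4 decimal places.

-0.0086

P(Resolution=1-4h) = 0.036 + 0.095 + 0.063 + 0.038 = 0.232; P(Priority=P3 | Resolution=1-4h) = 0.063/0.232 = 0.27155.
P(Resolution=>3d) = 0.055 + 0.075 + 0.065 + 0.037 = 0.232; P(Priority=P3 | Resolution=>3d) = 0.065/0.232 = 0.28017.
Difference = -0.0086.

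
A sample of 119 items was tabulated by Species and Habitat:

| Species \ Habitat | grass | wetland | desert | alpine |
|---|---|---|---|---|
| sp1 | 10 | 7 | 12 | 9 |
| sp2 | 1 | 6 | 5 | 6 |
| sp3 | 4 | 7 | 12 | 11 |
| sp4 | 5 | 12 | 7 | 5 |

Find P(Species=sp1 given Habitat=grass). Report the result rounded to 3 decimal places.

0.500

Total with Habitat=grass: 10 + 1 + 4 + 5 = 20.
P(Species=sp1 | Habitat=grass) = 10/20 = 0.500.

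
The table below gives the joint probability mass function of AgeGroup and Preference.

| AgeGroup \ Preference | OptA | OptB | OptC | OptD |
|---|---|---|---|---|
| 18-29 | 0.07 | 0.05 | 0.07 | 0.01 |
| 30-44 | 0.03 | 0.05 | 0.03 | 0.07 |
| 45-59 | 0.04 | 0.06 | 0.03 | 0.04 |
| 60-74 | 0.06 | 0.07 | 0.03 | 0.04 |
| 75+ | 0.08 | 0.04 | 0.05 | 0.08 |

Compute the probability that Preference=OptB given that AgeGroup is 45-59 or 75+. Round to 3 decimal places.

0.238

P(AgeGroup=45-59) = 0.04 + 0.06 + 0.03 + 0.04 = 0.17.
P(AgeGroup=75+) = 0.08 + 0.04 + 0.05 + 0.08 = 0.25.
P(AgeGroup ∈ {45-59, 75+}) = 0.17 + 0.25 = 0.42; P(Preference=OptB, AgeGroup ∈ {45-59, 75+}) = 0.06 + 0.04 = 0.10.
P(Preference=OptB | AgeGroup ∈ {45-59, 75+}) = 0.10/0.42 = 0.238.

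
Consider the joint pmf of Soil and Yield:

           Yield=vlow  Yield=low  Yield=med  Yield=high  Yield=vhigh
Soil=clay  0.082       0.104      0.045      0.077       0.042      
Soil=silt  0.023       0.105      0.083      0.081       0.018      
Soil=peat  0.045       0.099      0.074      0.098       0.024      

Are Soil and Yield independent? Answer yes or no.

no

P(Soil=clay) = 0.350 and P(Yield=vlow) = 0.150, so their product is 0.05250, but P(Soil=clay, Yield=vlow) = 0.082. Since these differ, Soil and Yield are not independent.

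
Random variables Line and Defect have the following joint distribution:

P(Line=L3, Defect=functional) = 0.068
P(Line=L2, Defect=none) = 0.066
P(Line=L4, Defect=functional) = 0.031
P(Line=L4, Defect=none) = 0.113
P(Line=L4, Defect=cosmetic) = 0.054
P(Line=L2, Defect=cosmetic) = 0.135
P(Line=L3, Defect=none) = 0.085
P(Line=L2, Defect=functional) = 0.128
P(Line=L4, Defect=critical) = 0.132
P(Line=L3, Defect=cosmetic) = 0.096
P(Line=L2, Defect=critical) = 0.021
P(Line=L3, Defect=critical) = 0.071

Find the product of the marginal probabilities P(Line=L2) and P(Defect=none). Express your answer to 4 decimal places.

P(Line=L2) = 0.066 + 0.135 + 0.128 + 0.021 = 0.350.
P(Defect=none) = 0.066 + 0.085 + 0.113 = 0.264.
Product: 0.350 × 0.264 = 0.0924.

0.0924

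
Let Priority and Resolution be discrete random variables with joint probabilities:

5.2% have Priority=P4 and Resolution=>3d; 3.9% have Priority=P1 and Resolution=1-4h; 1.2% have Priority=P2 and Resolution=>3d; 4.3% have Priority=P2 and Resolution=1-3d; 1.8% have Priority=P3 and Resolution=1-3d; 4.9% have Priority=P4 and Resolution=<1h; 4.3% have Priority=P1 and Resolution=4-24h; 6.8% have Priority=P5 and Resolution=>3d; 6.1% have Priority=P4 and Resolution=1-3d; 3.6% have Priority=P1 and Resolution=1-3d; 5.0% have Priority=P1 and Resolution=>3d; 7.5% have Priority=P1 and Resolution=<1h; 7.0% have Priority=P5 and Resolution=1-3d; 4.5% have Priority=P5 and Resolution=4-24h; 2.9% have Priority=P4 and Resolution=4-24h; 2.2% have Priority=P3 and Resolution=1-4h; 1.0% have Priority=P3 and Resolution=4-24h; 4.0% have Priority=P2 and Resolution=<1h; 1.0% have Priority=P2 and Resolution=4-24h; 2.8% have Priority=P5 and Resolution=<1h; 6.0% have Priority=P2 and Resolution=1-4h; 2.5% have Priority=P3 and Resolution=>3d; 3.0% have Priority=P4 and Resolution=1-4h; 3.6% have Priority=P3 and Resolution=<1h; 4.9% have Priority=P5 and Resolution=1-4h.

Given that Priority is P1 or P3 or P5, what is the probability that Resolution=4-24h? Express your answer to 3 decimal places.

0.160

P(Priority=P1) = 0.075 + 0.039 + 0.043 + 0.036 + 0.050 = 0.243.
P(Priority=P3) = 0.036 + 0.022 + 0.010 + 0.018 + 0.025 = 0.111.
P(Priority=P5) = 0.028 + 0.049 + 0.045 + 0.070 + 0.068 = 0.260.
P(Priority ∈ {P1, P3, P5}) = 0.243 + 0.111 + 0.260 = 0.614; P(Resolution=4-24h, Priority ∈ {P1, P3, P5}) = 0.043 + 0.010 + 0.045 = 0.098.
P(Resolution=4-24h | Priority ∈ {P1, P3, P5}) = 0.098/0.614 = 0.160.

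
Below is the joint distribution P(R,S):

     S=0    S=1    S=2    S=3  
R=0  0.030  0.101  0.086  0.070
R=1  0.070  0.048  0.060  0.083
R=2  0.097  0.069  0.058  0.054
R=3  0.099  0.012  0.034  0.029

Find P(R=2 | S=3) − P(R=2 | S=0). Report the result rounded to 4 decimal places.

P(S=3) = 0.070 + 0.083 + 0.054 + 0.029 = 0.236; P(R=2 | S=3) = 0.054/0.236 = 0.22881.
P(S=0) = 0.030 + 0.070 + 0.097 + 0.099 = 0.296; P(R=2 | S=0) = 0.097/0.296 = 0.32770.
Difference = -0.0989.

-0.0989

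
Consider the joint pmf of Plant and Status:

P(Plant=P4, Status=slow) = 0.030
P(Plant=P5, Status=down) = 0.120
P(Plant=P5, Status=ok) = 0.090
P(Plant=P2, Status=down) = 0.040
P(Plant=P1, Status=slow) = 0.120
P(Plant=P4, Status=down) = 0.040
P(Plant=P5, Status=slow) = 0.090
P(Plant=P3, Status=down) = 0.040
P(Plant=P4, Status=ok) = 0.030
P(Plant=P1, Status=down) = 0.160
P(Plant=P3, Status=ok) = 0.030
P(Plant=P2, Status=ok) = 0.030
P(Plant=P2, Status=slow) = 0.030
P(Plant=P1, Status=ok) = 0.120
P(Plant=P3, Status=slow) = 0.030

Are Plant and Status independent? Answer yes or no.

yes

Every cell satisfies P(Plant,Status) = P(Plant)·P(Status). For instance P(Plant=P5) = 0.300, P(Status=ok) = 0.300, and 0.300×0.300 = 0.090 matches the joint entry. So Plant and Status are independent.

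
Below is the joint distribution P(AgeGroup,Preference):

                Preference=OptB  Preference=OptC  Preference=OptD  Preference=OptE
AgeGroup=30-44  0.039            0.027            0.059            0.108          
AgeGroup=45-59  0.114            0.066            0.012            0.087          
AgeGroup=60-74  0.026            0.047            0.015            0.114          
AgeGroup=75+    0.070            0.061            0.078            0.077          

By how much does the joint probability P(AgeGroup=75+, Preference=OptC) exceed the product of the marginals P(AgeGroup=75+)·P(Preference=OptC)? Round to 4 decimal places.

0.0035

P(AgeGroup=75+) = 0.070 + 0.061 + 0.078 + 0.077 = 0.286.
P(Preference=OptC) = 0.027 + 0.066 + 0.047 + 0.061 = 0.201.
P(AgeGroup=75+, Preference=OptC) − P(AgeGroup=75+)P(Preference=OptC) = 0.061 − 0.286×0.201 = 0.0035.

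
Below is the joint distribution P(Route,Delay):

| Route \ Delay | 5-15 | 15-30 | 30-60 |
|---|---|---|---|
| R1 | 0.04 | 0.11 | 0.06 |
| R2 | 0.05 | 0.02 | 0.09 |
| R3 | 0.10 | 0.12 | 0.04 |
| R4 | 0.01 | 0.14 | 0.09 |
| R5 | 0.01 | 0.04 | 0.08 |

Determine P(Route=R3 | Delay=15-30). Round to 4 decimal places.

0.2791

P(Delay=15-30) = 0.11 + 0.02 + 0.12 + 0.14 + 0.04 = 0.43.
P(Route=R3 | Delay=15-30) = 0.12/0.43 = 0.2791.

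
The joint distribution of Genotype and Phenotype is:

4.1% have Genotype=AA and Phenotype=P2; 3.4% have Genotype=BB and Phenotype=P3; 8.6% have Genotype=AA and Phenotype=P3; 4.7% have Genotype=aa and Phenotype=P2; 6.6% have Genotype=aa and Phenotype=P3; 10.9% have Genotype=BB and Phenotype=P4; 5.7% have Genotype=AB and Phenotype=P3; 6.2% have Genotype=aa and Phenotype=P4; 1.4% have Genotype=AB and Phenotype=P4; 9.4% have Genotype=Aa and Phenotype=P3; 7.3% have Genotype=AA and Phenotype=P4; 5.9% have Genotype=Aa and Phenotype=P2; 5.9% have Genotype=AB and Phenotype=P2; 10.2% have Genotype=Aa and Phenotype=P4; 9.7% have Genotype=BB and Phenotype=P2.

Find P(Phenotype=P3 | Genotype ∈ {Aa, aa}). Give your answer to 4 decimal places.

0.3721

P(Genotype=Aa) = 0.059 + 0.094 + 0.102 = 0.255.
P(Genotype=aa) = 0.047 + 0.066 + 0.062 = 0.175.
P(Genotype ∈ {Aa, aa}) = 0.255 + 0.175 = 0.430; P(Phenotype=P3, Genotype ∈ {Aa, aa}) = 0.094 + 0.066 = 0.160.
P(Phenotype=P3 | Genotype ∈ {Aa, aa}) = 0.160/0.430 = 0.3721.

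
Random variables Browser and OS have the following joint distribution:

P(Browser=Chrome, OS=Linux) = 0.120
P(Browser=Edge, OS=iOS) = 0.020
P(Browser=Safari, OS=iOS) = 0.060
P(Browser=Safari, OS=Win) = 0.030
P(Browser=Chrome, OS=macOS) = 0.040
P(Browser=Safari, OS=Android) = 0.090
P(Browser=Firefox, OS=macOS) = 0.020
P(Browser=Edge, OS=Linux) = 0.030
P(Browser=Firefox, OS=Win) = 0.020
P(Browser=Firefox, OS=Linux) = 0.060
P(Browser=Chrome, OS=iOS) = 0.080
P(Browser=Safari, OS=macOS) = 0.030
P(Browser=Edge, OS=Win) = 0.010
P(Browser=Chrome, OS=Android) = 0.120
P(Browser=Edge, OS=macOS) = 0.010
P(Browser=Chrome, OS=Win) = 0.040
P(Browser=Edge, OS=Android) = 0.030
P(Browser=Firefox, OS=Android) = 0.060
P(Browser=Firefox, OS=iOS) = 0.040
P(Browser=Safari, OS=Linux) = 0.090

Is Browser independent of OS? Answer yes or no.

yes

Every cell satisfies P(Browser,OS) = P(Browser)·P(OS). For instance P(Browser=Safari) = 0.300, P(OS=iOS) = 0.200, and 0.300×0.200 = 0.060 matches the joint entry. So Browser and OS are independent.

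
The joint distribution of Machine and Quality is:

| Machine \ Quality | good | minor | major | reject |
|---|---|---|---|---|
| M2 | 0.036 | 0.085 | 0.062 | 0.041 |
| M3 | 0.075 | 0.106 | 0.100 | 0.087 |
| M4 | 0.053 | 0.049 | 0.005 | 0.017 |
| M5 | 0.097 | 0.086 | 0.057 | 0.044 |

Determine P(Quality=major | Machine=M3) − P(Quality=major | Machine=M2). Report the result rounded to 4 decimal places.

-0.0050

P(Machine=M3) = 0.075 + 0.106 + 0.100 + 0.087 = 0.368; P(Quality=major | Machine=M3) = 0.100/0.368 = 0.27174.
P(Machine=M2) = 0.036 + 0.085 + 0.062 + 0.041 = 0.224; P(Quality=major | Machine=M2) = 0.062/0.224 = 0.27679.
Difference = -0.0050.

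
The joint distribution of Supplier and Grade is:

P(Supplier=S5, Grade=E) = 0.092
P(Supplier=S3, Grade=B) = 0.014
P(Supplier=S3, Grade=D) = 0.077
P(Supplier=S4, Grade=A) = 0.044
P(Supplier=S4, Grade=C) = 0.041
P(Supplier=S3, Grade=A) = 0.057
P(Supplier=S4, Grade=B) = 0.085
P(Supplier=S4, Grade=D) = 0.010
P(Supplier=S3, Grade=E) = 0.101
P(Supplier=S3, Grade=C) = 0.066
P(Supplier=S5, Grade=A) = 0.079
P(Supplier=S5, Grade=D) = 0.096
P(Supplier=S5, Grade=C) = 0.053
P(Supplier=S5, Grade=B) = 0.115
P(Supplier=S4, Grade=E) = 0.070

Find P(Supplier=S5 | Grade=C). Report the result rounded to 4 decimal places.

P(Grade=C) = 0.066 + 0.041 + 0.053 = 0.160.
P(Supplier=S5 | Grade=C) = 0.053/0.160 = 0.3313.

0.3313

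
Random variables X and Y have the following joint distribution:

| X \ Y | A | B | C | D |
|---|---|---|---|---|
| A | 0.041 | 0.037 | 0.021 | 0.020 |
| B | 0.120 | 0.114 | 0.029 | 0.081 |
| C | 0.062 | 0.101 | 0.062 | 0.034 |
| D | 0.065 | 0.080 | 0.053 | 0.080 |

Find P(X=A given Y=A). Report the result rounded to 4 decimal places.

0.1424

P(Y=A) = 0.041 + 0.120 + 0.062 + 0.065 = 0.288.
P(X=A | Y=A) = 0.041/0.288 = 0.1424.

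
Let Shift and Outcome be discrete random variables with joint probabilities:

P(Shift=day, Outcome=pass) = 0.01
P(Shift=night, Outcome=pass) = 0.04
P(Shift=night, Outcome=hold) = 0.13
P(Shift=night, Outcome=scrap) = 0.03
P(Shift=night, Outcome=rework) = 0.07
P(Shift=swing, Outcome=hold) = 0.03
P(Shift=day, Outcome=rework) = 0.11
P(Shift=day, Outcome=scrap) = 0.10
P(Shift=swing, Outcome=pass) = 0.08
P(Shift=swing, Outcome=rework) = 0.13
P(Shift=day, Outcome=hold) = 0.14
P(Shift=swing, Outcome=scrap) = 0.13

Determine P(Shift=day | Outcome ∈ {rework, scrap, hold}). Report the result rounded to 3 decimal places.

0.402

P(Outcome=rework) = 0.11 + 0.13 + 0.07 = 0.31.
P(Outcome=scrap) = 0.10 + 0.13 + 0.03 = 0.26.
P(Outcome=hold) = 0.14 + 0.03 + 0.13 = 0.30.
P(Outcome ∈ {rework, scrap, hold}) = 0.31 + 0.26 + 0.30 = 0.87; P(Shift=day, Outcome ∈ {rework, scrap, hold}) = 0.11 + 0.10 + 0.14 = 0.35.
P(Shift=day | Outcome ∈ {rework, scrap, hold}) = 0.35/0.87 = 0.402.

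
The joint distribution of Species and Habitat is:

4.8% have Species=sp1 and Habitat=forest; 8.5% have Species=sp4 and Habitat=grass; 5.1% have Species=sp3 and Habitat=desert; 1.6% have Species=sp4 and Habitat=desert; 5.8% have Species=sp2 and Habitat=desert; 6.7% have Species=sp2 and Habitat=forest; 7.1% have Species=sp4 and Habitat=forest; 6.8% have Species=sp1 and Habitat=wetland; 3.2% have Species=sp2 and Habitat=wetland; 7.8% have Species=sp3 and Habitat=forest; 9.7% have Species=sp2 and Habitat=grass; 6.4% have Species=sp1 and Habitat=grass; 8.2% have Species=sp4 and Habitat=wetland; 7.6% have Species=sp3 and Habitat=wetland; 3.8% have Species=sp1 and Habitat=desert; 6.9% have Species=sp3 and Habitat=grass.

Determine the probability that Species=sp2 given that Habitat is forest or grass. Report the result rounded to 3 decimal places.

0.283

P(Habitat=forest) = 0.048 + 0.067 + 0.078 + 0.071 = 0.264.
P(Habitat=grass) = 0.064 + 0.097 + 0.069 + 0.085 = 0.315.
P(Habitat ∈ {forest, grass}) = 0.264 + 0.315 = 0.579; P(Species=sp2, Habitat ∈ {forest, grass}) = 0.067 + 0.097 = 0.164.
P(Species=sp2 | Habitat ∈ {forest, grass}) = 0.164/0.579 = 0.283.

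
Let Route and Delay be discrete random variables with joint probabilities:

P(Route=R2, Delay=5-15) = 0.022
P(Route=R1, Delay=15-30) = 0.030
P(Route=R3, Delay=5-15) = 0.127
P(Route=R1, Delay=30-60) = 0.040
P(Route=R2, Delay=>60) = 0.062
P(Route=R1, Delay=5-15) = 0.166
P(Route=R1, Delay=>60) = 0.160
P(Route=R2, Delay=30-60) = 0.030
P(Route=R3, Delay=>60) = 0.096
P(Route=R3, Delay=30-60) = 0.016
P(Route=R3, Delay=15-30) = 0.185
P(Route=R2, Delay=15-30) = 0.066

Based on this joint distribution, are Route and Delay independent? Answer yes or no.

no

P(Route=R1) = 0.396 and P(Delay=15-30) = 0.281, so their product is 0.11128, but P(Route=R1, Delay=15-30) = 0.030. Since these differ, Route and Delay are not independent.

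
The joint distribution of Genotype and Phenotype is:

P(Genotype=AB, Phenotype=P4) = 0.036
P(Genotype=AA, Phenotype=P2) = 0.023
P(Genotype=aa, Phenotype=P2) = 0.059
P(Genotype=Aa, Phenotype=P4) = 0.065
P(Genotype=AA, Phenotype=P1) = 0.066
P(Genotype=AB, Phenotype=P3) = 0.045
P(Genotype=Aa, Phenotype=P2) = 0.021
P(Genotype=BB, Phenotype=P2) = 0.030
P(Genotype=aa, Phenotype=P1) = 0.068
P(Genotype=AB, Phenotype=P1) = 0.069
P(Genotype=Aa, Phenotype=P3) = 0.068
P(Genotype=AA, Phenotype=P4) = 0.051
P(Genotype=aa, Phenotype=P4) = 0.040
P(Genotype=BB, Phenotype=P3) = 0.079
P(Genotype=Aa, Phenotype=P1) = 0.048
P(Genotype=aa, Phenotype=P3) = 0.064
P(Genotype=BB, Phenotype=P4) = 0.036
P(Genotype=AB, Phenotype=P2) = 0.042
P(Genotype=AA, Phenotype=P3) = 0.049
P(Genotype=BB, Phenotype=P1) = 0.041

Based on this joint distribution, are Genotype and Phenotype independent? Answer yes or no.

no

P(Genotype=BB) = 0.186 and P(Phenotype=P3) = 0.305, so their product is 0.05673, but P(Genotype=BB, Phenotype=P3) = 0.079. Since these differ, Genotype and Phenotype are not independent.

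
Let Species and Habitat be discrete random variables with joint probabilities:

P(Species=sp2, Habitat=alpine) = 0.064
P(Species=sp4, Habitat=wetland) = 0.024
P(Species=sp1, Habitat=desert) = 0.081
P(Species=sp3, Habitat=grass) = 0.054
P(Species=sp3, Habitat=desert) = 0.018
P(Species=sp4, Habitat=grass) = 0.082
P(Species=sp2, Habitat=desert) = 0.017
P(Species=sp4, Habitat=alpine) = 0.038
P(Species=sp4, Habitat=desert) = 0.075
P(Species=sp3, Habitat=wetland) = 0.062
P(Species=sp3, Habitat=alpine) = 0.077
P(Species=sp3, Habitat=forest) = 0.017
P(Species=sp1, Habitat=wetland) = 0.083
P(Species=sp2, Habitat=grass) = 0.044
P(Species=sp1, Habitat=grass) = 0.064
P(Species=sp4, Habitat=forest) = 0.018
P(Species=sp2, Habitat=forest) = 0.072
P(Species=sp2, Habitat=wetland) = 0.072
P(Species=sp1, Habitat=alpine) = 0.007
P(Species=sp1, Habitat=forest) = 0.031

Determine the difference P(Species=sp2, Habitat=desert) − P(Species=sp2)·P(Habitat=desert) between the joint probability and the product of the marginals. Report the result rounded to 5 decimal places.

-0.03438

P(Species=sp2) = 0.072 + 0.044 + 0.072 + 0.017 + 0.064 = 0.269.
P(Habitat=desert) = 0.081 + 0.017 + 0.018 + 0.075 = 0.191.
P(Species=sp2, Habitat=desert) − P(Species=sp2)P(Habitat=desert) = 0.017 − 0.269×0.191 = -0.03438.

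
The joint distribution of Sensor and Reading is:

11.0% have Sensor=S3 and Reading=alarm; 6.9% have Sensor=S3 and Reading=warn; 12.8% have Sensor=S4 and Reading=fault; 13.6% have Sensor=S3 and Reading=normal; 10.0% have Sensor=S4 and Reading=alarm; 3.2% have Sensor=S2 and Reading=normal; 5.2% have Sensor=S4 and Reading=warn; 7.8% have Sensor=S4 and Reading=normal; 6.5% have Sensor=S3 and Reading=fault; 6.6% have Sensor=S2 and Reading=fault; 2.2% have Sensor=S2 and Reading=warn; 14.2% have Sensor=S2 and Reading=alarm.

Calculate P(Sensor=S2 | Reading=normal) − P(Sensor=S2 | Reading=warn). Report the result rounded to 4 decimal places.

-0.0238

P(Reading=normal) = 0.032 + 0.136 + 0.078 = 0.246; P(Sensor=S2 | Reading=normal) = 0.032/0.246 = 0.13008.
P(Reading=warn) = 0.022 + 0.069 + 0.052 = 0.143; P(Sensor=S2 | Reading=warn) = 0.022/0.143 = 0.15385.
Difference = -0.0238.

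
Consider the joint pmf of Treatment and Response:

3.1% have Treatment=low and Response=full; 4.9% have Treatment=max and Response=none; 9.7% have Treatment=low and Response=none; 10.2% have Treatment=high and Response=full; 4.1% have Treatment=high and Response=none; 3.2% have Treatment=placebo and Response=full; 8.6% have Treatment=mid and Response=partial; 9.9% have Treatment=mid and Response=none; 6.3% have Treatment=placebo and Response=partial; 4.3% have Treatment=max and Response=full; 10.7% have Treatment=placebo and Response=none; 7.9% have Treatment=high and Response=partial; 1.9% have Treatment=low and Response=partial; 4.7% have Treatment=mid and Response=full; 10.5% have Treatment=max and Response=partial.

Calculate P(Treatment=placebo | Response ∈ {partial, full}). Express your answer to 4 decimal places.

P(Response=partial) = 0.063 + 0.019 + 0.086 + 0.079 + 0.105 = 0.352.
P(Response=full) = 0.032 + 0.031 + 0.047 + 0.102 + 0.043 = 0.255.
P(Response ∈ {partial, full}) = 0.352 + 0.255 = 0.607; P(Treatment=placebo, Response ∈ {partial, full}) = 0.063 + 0.032 = 0.095.
P(Treatment=placebo | Response ∈ {partial, full}) = 0.095/0.607 = 0.1565.

0.1565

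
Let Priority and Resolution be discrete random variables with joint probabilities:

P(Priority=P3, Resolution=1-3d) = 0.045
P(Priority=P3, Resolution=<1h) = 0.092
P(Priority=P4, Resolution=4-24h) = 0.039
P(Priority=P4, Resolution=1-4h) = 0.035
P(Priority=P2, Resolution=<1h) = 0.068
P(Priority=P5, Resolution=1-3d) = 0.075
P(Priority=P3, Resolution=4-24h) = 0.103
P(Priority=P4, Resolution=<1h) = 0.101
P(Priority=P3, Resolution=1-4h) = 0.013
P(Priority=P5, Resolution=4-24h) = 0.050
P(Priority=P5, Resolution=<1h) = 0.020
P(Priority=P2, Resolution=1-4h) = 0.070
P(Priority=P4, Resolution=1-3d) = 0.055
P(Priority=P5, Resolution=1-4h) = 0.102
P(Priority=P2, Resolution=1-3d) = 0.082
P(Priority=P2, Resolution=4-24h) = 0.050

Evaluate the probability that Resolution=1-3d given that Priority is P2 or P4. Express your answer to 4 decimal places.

0.2740

P(Priority=P2) = 0.068 + 0.070 + 0.050 + 0.082 = 0.270.
P(Priority=P4) = 0.101 + 0.035 + 0.039 + 0.055 = 0.230.
P(Priority ∈ {P2, P4}) = 0.270 + 0.230 = 0.500; P(Resolution=1-3d, Priority ∈ {P2, P4}) = 0.082 + 0.055 = 0.137.
P(Resolution=1-3d | Priority ∈ {P2, P4}) = 0.137/0.500 = 0.2740.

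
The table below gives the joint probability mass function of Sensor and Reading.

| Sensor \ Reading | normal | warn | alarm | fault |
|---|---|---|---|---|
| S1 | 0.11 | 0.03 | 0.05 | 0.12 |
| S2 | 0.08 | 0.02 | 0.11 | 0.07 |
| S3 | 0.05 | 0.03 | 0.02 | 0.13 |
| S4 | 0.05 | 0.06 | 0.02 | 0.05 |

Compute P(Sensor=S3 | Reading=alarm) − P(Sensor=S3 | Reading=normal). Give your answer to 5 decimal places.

-0.07241

P(Reading=alarm) = 0.05 + 0.11 + 0.02 + 0.02 = 0.20; P(Sensor=S3 | Reading=alarm) = 0.02/0.20 = 0.100000.
P(Reading=normal) = 0.11 + 0.08 + 0.05 + 0.05 = 0.29; P(Sensor=S3 | Reading=normal) = 0.05/0.29 = 0.172414.
Difference = -0.07241.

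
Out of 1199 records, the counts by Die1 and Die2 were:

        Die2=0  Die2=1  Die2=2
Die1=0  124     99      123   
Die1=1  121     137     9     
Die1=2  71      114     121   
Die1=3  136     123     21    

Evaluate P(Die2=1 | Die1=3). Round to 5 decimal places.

Total with Die1=3: 136 + 123 + 21 = 280.
P(Die2=1 | Die1=3) = 123/280 = 0.43929.

0.43929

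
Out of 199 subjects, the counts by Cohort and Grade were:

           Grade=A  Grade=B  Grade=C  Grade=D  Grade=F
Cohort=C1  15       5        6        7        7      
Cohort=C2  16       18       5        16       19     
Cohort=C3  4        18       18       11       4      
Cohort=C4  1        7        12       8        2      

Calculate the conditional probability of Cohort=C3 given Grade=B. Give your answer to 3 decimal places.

Total with Grade=B: 5 + 18 + 18 + 7 = 48.
P(Cohort=C3 | Grade=B) = 18/48 = 0.375.

0.375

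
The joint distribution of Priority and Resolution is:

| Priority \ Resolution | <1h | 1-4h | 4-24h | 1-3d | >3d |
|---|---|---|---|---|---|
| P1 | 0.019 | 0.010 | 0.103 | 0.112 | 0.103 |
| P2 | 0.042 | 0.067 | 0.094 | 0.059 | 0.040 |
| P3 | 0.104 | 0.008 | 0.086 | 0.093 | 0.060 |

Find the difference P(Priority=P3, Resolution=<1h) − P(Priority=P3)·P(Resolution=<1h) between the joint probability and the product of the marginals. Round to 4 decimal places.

P(Priority=P3) = 0.104 + 0.008 + 0.086 + 0.093 + 0.060 = 0.351.
P(Resolution=<1h) = 0.019 + 0.042 + 0.104 = 0.165.
P(Priority=P3, Resolution=<1h) − P(Priority=P3)P(Resolution=<1h) = 0.104 − 0.351×0.165 = 0.0461.

0.0461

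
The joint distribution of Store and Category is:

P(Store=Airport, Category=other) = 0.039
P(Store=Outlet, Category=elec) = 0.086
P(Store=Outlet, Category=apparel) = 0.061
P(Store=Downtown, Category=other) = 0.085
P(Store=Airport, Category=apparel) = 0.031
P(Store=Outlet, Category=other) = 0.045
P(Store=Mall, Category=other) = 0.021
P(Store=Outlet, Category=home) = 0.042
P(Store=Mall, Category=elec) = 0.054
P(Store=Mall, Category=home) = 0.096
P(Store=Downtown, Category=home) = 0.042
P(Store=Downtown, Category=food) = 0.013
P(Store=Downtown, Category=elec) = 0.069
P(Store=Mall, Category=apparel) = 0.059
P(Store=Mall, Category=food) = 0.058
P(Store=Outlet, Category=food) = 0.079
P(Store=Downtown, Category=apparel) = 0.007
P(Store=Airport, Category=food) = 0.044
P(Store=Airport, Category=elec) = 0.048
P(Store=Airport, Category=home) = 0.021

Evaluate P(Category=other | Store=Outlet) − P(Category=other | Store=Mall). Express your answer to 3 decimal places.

P(Store=Outlet) = 0.079 + 0.061 + 0.086 + 0.042 + 0.045 = 0.313; P(Category=other | Store=Outlet) = 0.045/0.313 = 0.1438.
P(Store=Mall) = 0.058 + 0.059 + 0.054 + 0.096 + 0.021 = 0.288; P(Category=other | Store=Mall) = 0.021/0.288 = 0.0729.
Difference = 0.071.

0.071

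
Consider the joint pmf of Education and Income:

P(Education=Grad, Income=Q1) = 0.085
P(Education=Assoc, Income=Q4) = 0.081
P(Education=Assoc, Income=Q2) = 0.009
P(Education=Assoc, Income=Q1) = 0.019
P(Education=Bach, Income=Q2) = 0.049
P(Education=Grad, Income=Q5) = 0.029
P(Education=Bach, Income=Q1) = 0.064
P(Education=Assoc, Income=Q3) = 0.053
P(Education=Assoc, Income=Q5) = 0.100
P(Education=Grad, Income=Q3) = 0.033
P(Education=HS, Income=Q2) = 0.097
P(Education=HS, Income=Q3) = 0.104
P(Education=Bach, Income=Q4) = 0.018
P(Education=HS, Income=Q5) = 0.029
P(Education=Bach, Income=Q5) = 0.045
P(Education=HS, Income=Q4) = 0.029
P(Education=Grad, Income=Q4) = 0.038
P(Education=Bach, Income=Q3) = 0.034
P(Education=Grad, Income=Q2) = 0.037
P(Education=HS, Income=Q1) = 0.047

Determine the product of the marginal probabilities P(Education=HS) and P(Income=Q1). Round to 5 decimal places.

P(Education=HS) = 0.047 + 0.097 + 0.104 + 0.029 + 0.029 = 0.306.
P(Income=Q1) = 0.047 + 0.019 + 0.064 + 0.085 = 0.215.
Product: 0.306 × 0.215 = 0.06579.

0.06579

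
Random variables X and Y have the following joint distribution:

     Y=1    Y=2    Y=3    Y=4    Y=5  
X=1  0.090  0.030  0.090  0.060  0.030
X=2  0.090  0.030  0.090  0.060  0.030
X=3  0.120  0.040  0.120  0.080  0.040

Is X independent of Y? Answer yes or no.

yes

Every cell satisfies P(X,Y) = P(X)·P(Y). For instance P(X=2) = 0.300, P(Y=2) = 0.100, and 0.300×0.100 = 0.030 matches the joint entry. So X and Y are independent.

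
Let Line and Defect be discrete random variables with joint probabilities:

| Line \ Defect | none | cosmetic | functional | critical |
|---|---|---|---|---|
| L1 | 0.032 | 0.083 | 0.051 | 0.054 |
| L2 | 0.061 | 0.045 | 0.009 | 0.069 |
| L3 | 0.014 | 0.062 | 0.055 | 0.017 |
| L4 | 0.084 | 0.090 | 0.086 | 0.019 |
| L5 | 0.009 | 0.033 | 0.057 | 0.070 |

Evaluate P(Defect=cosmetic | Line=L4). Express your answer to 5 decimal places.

0.32258

P(Line=L4) = 0.084 + 0.090 + 0.086 + 0.019 = 0.279.
P(Defect=cosmetic | Line=L4) = 0.090/0.279 = 0.32258.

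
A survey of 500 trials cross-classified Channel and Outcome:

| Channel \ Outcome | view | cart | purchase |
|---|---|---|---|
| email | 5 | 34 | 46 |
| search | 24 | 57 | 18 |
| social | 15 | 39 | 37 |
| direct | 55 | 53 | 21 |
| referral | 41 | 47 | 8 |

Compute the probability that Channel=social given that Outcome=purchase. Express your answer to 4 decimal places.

Total with Outcome=purchase: 46 + 18 + 37 + 21 + 8 = 130.
P(Channel=social | Outcome=purchase) = 37/130 = 0.2846.

0.2846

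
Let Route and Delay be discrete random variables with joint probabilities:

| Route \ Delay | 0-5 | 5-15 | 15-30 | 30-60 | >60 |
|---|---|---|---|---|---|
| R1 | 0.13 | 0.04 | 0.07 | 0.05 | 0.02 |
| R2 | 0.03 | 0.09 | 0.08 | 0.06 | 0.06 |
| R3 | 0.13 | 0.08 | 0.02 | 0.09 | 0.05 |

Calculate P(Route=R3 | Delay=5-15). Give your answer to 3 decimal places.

0.381

P(Delay=5-15) = 0.04 + 0.09 + 0.08 = 0.21.
P(Route=R3 | Delay=5-15) = 0.08/0.21 = 0.381.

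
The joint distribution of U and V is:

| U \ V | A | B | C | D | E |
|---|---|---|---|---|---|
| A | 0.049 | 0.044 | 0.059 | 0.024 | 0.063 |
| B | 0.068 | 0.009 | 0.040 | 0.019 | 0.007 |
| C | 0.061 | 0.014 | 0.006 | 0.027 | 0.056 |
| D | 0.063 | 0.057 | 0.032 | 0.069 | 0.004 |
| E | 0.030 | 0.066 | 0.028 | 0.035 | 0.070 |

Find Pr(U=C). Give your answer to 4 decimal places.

P(U=C) = 0.061 + 0.014 + 0.006 + 0.027 + 0.056 = 0.164.

0.1640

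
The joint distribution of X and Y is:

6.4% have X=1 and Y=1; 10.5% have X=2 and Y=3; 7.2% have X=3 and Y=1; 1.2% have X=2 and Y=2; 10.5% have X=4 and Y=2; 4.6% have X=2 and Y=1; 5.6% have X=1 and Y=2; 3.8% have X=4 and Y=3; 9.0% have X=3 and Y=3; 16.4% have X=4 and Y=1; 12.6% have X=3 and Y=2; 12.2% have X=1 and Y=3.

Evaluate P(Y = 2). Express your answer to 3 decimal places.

P(Y=2) = 0.056 + 0.012 + 0.126 + 0.105 = 0.299.

0.299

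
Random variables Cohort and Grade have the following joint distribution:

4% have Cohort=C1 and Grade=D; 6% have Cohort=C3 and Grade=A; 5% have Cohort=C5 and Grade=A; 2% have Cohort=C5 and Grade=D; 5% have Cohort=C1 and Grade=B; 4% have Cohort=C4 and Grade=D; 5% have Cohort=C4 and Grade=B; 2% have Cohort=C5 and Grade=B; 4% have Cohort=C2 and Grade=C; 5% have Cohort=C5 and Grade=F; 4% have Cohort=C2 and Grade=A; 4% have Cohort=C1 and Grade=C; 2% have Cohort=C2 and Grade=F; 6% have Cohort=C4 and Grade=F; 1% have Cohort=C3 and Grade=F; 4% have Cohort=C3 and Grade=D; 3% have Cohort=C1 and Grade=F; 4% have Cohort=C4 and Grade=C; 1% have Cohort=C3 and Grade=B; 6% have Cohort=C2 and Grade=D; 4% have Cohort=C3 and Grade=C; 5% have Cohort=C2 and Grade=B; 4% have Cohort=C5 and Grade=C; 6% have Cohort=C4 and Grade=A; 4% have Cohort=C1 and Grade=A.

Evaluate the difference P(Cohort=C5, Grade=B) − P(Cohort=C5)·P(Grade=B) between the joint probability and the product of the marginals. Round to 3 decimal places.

-0.012

P(Cohort=C5) = 0.05 + 0.02 + 0.04 + 0.02 + 0.05 = 0.18.
P(Grade=B) = 0.05 + 0.05 + 0.01 + 0.05 + 0.02 = 0.18.
P(Cohort=C5, Grade=B) − P(Cohort=C5)P(Grade=B) = 0.02 − 0.18×0.18 = -0.012.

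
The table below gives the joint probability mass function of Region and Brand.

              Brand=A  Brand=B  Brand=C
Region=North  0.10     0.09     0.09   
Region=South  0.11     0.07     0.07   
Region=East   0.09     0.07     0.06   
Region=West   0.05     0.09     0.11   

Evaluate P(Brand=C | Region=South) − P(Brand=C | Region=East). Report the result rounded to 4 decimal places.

P(Region=South) = 0.11 + 0.07 + 0.07 = 0.25; P(Brand=C | Region=South) = 0.07/0.25 = 0.28000.
P(Region=East) = 0.09 + 0.07 + 0.06 = 0.22; P(Brand=C | Region=East) = 0.06/0.22 = 0.27273.
Difference = 0.0073.

0.0073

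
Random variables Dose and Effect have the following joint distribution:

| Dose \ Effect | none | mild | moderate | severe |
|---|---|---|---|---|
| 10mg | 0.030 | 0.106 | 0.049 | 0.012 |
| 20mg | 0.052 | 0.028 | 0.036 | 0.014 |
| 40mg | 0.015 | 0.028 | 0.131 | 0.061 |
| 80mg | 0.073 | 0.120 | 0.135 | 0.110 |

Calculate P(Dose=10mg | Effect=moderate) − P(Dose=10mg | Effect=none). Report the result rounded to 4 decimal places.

P(Effect=moderate) = 0.049 + 0.036 + 0.131 + 0.135 = 0.351; P(Dose=10mg | Effect=moderate) = 0.049/0.351 = 0.13960.
P(Effect=none) = 0.030 + 0.052 + 0.015 + 0.073 = 0.170; P(Dose=10mg | Effect=none) = 0.030/0.170 = 0.17647.
Difference = -0.0369.

-0.0369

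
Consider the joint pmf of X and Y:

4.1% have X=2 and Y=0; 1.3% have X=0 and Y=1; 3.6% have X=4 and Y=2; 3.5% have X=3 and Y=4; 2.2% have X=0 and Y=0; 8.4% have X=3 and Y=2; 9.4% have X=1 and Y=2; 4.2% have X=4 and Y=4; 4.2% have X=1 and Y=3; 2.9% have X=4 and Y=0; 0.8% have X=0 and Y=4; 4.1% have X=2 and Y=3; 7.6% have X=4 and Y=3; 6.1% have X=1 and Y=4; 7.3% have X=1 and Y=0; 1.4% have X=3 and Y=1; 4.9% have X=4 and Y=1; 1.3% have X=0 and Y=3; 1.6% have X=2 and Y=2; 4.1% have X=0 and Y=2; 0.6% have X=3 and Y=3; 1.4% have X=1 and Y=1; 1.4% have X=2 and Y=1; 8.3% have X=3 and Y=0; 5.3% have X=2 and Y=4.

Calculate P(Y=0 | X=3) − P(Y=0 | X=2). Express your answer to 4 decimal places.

0.1254

P(X=3) = 0.083 + 0.014 + 0.084 + 0.006 + 0.035 = 0.222; P(Y=0 | X=3) = 0.083/0.222 = 0.37387.
P(X=2) = 0.041 + 0.014 + 0.016 + 0.041 + 0.053 = 0.165; P(Y=0 | X=2) = 0.041/0.165 = 0.24848.
Difference = 0.1254.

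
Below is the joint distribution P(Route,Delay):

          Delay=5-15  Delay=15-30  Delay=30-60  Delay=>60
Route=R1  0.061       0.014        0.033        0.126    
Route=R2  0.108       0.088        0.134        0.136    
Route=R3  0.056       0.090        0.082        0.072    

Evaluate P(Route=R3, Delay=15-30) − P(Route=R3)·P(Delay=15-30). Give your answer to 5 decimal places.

P(Route=R3) = 0.056 + 0.090 + 0.082 + 0.072 = 0.300.
P(Delay=15-30) = 0.014 + 0.088 + 0.090 = 0.192.
P(Route=R3, Delay=15-30) − P(Route=R3)P(Delay=15-30) = 0.090 − 0.300×0.192 = 0.03240.

0.03240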